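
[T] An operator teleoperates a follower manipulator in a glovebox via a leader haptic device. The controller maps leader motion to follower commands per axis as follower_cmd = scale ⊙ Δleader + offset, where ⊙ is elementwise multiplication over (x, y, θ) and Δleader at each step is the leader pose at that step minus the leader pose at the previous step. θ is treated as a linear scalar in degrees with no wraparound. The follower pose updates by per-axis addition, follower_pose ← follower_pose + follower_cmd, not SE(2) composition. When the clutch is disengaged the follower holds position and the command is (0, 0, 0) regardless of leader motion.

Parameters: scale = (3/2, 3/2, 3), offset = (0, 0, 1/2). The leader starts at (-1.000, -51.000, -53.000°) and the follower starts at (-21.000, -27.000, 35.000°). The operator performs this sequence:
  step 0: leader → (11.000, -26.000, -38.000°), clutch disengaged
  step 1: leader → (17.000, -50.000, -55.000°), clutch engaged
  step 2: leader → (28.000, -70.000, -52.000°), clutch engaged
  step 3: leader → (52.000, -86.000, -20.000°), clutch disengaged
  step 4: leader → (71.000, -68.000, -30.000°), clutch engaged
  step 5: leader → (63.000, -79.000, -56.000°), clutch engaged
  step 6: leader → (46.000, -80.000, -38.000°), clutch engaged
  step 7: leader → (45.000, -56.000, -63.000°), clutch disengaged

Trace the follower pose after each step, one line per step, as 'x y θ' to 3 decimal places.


step 0: Δleader=(12.000, 25.000, 15.000°), disengaged; cmd=(0,0,0) → follower holds at (-21.000, -27.000, 35.000°)
step 1: Δleader=(6.000, -24.000, -17.000°), engaged; cmd=(9.000, -36.000, -50.500°) → follower=(-12.000, -63.000, -15.500°)
step 2: Δleader=(11.000, -20.000, 3.000°), engaged; cmd=(16.500, -30.000, 9.500°) → follower=(4.500, -93.000, -6.000°)
step 3: Δleader=(24.000, -16.000, 32.000°), disengaged; cmd=(0,0,0) → follower holds at (4.500, -93.000, -6.000°)
step 4: Δleader=(19.000, 18.000, -10.000°), engaged; cmd=(28.500, 27.000, -29.500°) → follower=(33.000, -66.000, -35.500°)
step 5: Δleader=(-8.000, -11.000, -26.000°), engaged; cmd=(-12.000, -16.500, -77.500°) → follower=(21.000, -82.500, -113.000°)
step 6: Δleader=(-17.000, -1.000, 18.000°), engaged; cmd=(-25.500, -1.500, 54.500°) → follower=(-4.500, -84.000, -58.500°)
step 7: Δleader=(-1.000, 24.000, -25.000°), disengaged; cmd=(0,0,0) → follower holds at (-4.500, -84.000, -58.500°)

-21.000 -27.000 35.000
-12.000 -63.000 -15.500
4.500 -93.000 -6.000
4.500 -93.000 -6.000
33.000 -66.000 -35.500
21.000 -82.500 -113.000
-4.500 -84.000 -58.500
-4.500 -84.000 -58.500


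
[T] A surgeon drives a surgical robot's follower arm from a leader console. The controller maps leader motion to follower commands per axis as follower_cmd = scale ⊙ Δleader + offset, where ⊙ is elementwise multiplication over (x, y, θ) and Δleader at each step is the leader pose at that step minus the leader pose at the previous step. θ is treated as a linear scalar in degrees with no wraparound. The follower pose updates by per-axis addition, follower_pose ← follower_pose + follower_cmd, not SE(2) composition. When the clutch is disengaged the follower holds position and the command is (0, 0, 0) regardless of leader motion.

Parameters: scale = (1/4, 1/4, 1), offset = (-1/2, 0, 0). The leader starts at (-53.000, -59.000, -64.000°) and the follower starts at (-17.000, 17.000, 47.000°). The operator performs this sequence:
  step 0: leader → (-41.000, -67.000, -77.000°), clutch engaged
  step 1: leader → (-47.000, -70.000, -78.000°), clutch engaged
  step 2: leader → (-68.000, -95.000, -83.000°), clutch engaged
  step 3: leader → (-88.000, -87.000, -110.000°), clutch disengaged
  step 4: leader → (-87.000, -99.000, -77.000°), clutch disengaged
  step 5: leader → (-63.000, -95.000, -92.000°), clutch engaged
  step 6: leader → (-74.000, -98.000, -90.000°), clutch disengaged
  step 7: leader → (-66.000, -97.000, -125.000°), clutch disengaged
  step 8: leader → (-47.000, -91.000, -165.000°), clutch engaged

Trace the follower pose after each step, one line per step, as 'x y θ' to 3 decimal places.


-14.500 15.000 34.000
-16.500 14.250 33.000
-22.250 8.000 28.000
-22.250 8.000 28.000
-22.250 8.000 28.000
-16.750 9.000 13.000
-16.750 9.000 13.000
-16.750 9.000 13.000
-12.500 10.500 -27.000

step 0: Δleader=(12.000, -8.000, -13.000°), engaged; cmd=(2.500, -2.000, -13.000°) → follower=(-14.500, 15.000, 34.000°)
step 1: Δleader=(-6.000, -3.000, -1.000°), engaged; cmd=(-2.000, -0.750, -1.000°) → follower=(-16.500, 14.250, 33.000°)
step 2: Δleader=(-21.000, -25.000, -5.000°), engaged; cmd=(-5.750, -6.250, -5.000°) → follower=(-22.250, 8.000, 28.000°)
step 3: Δleader=(-20.000, 8.000, -27.000°), disengaged; cmd=(0,0,0) → follower holds at (-22.250, 8.000, 28.000°)
step 4: Δleader=(1.000, -12.000, 33.000°), disengaged; cmd=(0,0,0) → follower holds at (-22.250, 8.000, 28.000°)
step 5: Δleader=(24.000, 4.000, -15.000°), engaged; cmd=(5.500, 1.000, -15.000°) → follower=(-16.750, 9.000, 13.000°)
step 6: Δleader=(-11.000, -3.000, 2.000°), disengaged; cmd=(0,0,0) → follower holds at (-16.750, 9.000, 13.000°)
step 7: Δleader=(8.000, 1.000, -35.000°), disengaged; cmd=(0,0,0) → follower holds at (-16.750, 9.000, 13.000°)
step 8: Δleader=(19.000, 6.000, -40.000°), engaged; cmd=(4.250, 1.500, -40.000°) → follower=(-12.500, 10.500, -27.000°)


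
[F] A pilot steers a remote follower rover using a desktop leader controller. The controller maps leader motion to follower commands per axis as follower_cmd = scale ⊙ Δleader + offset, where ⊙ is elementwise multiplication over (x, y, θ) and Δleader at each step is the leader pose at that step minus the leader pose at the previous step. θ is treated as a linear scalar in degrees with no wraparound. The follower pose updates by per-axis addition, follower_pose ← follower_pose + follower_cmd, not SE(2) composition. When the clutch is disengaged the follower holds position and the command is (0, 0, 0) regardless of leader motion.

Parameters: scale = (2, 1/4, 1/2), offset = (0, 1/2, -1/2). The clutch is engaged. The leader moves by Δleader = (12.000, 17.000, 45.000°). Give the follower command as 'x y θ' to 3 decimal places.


24.000 4.750 22.000

axis x: 2·12.000 + 0 = 24.000
axis y: 1/4·17.000 + 1/2 = 4.750
axis θ: 1/2·45.000 + -1/2 = 22.000


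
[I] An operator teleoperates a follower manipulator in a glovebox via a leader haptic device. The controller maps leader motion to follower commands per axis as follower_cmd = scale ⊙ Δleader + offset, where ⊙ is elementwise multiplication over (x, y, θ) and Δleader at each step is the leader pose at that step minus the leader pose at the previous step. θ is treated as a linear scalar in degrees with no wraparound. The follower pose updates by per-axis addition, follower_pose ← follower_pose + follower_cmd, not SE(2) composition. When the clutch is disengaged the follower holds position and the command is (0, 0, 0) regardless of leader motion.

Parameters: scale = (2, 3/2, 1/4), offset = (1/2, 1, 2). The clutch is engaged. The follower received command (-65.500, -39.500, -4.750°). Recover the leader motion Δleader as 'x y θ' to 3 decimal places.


axis x: (-65.500 − 1/2) / (2) = -33.000
axis y: (-39.500 − 1) / (3/2) = -27.000
axis θ: (-4.750 − 2) / (1/4) = -27.000

-33.000 -27.000 -27.000


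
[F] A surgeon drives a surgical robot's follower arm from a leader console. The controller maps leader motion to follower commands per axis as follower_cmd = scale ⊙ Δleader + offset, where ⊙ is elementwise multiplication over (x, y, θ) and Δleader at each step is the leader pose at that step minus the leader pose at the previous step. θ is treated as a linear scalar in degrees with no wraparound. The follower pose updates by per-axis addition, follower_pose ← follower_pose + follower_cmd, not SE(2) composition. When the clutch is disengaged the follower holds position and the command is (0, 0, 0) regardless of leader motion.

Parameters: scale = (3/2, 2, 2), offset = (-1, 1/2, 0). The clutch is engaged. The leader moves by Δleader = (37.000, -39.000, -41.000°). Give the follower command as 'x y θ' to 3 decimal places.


54.500 -77.500 -82.000

axis x: 3/2·37.000 + -1 = 54.500
axis y: 2·-39.000 + 1/2 = -77.500
axis θ: 2·-41.000 + 0 = -82.000


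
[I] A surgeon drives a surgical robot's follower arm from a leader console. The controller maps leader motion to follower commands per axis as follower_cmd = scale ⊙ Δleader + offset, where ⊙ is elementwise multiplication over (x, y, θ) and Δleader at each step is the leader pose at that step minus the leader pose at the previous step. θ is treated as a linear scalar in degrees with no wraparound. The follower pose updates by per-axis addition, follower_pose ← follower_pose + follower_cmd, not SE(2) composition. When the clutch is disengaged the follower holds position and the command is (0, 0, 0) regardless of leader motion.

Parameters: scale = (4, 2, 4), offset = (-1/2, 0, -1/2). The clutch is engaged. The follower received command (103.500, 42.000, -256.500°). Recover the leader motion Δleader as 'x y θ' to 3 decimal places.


axis x: (103.500 − -1/2) / (4) = 26.000
axis y: (42.000 − 0) / (2) = 21.000
axis θ: (-256.500 − -1/2) / (4) = -64.000

26.000 21.000 -64.000


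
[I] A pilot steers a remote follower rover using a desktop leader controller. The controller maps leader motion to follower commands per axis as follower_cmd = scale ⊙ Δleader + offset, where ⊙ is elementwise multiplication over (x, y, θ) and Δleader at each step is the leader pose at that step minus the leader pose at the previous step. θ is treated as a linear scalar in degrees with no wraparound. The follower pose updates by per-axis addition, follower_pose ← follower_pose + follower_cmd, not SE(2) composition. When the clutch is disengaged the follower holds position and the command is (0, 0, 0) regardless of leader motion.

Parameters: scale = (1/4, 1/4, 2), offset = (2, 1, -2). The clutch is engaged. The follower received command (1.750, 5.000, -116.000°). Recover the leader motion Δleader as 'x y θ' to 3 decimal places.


axis x: (1.750 − 2) / (1/4) = -1.000
axis y: (5.000 − 1) / (1/4) = 16.000
axis θ: (-116.000 − -2) / (2) = -57.000

-1.000 16.000 -57.000


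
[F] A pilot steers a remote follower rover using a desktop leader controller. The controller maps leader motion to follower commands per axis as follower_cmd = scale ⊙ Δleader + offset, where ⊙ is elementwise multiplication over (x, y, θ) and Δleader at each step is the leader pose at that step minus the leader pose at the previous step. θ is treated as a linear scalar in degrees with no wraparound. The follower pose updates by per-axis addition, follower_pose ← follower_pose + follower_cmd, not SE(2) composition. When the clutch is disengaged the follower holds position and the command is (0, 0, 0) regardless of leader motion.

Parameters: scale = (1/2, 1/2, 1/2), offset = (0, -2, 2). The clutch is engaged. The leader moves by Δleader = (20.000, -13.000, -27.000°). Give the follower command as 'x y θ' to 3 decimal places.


10.000 -8.500 -11.500

axis x: 1/2·20.000 + 0 = 10.000
axis y: 1/2·-13.000 + -2 = -8.500
axis θ: 1/2·-27.000 + 2 = -11.500


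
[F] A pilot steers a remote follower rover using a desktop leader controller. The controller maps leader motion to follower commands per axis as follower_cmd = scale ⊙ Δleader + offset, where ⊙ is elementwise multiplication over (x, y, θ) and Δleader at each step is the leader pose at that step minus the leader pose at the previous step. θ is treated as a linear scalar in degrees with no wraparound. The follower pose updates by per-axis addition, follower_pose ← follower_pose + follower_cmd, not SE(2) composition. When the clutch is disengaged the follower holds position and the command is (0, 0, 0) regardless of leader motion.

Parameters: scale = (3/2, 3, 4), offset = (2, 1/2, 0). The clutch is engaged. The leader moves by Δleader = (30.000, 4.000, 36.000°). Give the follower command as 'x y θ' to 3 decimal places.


axis x: 3/2·30.000 + 2 = 47.000
axis y: 3·4.000 + 1/2 = 12.500
axis θ: 4·36.000 + 0 = 144.000

47.000 12.500 144.000


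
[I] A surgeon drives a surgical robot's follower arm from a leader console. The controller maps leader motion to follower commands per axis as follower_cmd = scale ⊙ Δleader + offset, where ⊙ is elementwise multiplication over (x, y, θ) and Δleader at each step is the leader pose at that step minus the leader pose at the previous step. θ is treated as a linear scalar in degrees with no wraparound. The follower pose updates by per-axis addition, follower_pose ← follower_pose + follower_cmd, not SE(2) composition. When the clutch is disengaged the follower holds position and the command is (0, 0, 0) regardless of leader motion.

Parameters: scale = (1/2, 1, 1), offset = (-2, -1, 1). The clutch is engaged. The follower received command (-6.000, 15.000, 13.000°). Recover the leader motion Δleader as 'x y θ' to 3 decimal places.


axis x: (-6.000 − -2) / (1/2) = -8.000
axis y: (15.000 − -1) / (1) = 16.000
axis θ: (13.000 − 1) / (1) = 12.000

-8.000 16.000 12.000


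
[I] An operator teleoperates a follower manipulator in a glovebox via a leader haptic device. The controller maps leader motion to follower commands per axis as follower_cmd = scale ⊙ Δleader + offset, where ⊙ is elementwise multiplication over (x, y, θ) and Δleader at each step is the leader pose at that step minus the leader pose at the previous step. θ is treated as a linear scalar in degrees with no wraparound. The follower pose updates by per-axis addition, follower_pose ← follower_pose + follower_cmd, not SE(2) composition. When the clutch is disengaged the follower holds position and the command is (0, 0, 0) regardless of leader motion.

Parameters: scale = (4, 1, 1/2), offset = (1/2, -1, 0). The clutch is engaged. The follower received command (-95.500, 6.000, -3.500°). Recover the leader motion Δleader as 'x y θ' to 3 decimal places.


-24.000 7.000 -7.000

axis x: (-95.500 − 1/2) / (4) = -24.000
axis y: (6.000 − -1) / (1) = 7.000
axis θ: (-3.500 − 0) / (1/2) = -7.000


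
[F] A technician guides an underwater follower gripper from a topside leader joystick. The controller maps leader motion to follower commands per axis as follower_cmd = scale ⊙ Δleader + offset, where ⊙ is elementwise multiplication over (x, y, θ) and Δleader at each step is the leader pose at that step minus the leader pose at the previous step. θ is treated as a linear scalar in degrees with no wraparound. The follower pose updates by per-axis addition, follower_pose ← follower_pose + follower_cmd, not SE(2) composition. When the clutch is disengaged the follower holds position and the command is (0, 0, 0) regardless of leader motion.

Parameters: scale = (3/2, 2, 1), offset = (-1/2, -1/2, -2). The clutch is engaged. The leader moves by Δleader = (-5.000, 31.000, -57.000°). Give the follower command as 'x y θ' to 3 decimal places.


axis x: 3/2·-5.000 + -1/2 = -8.000
axis y: 2·31.000 + -1/2 = 61.500
axis θ: 1·-57.000 + -2 = -59.000

-8.000 61.500 -59.000


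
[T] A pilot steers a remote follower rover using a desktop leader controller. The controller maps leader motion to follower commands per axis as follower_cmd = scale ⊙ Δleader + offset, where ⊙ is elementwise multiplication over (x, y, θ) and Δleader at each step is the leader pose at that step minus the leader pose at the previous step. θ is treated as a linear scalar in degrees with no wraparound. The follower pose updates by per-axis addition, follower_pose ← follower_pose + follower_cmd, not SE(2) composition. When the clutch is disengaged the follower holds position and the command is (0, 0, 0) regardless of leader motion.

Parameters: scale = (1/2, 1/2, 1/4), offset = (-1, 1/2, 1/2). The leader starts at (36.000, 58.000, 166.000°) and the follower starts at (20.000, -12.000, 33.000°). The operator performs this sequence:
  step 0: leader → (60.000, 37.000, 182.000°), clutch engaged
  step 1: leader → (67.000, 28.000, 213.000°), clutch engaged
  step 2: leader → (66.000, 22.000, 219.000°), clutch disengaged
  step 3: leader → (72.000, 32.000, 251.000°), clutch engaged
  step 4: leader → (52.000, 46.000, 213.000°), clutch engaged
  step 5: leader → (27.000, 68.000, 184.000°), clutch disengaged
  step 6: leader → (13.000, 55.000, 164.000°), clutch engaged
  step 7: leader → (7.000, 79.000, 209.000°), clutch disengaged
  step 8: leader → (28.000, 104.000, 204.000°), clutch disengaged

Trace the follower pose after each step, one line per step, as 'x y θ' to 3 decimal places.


step 0: Δleader=(24.000, -21.000, 16.000°), engaged; cmd=(11.000, -10.000, 4.500°) → follower=(31.000, -22.000, 37.500°)
step 1: Δleader=(7.000, -9.000, 31.000°), engaged; cmd=(2.500, -4.000, 8.250°) → follower=(33.500, -26.000, 45.750°)
step 2: Δleader=(-1.000, -6.000, 6.000°), disengaged; cmd=(0,0,0) → follower holds at (33.500, -26.000, 45.750°)
step 3: Δleader=(6.000, 10.000, 32.000°), engaged; cmd=(2.000, 5.500, 8.500°) → follower=(35.500, -20.500, 54.250°)
step 4: Δleader=(-20.000, 14.000, -38.000°), engaged; cmd=(-11.000, 7.500, -9.000°) → follower=(24.500, -13.000, 45.250°)
step 5: Δleader=(-25.000, 22.000, -29.000°), disengaged; cmd=(0,0,0) → follower holds at (24.500, -13.000, 45.250°)
step 6: Δleader=(-14.000, -13.000, -20.000°), engaged; cmd=(-8.000, -6.000, -4.500°) → follower=(16.500, -19.000, 40.750°)
step 7: Δleader=(-6.000, 24.000, 45.000°), disengaged; cmd=(0,0,0) → follower holds at (16.500, -19.000, 40.750°)
step 8: Δleader=(21.000, 25.000, -5.000°), disengaged; cmd=(0,0,0) → follower holds at (16.500, -19.000, 40.750°)

31.000 -22.000 37.500
33.500 -26.000 45.750
33.500 -26.000 45.750
35.500 -20.500 54.250
24.500 -13.000 45.250
24.500 -13.000 45.250
16.500 -19.000 40.750
16.500 -19.000 40.750
16.500 -19.000 40.750


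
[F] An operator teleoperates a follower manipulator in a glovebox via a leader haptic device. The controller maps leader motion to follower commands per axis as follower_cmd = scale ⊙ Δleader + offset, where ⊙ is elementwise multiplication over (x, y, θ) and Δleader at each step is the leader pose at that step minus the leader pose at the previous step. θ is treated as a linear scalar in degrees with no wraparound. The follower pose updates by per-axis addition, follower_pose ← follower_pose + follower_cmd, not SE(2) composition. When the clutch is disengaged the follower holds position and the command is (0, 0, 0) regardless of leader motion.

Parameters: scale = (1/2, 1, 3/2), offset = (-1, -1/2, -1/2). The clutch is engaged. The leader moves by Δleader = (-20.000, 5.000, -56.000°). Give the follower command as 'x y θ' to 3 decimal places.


axis x: 1/2·-20.000 + -1 = -11.000
axis y: 1·5.000 + -1/2 = 4.500
axis θ: 3/2·-56.000 + -1/2 = -84.500

-11.000 4.500 -84.500


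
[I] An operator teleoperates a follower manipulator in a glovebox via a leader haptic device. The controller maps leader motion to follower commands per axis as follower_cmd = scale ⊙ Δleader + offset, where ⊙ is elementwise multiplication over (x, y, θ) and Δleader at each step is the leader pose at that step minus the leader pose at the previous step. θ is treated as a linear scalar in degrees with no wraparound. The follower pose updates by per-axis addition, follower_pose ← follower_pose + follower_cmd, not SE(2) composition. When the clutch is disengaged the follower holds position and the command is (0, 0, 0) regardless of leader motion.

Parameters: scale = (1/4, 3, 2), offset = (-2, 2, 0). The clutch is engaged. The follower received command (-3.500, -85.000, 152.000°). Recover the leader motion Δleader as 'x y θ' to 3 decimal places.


-6.000 -29.000 76.000

axis x: (-3.500 − -2) / (1/4) = -6.000
axis y: (-85.000 − 2) / (3) = -29.000
axis θ: (152.000 − 0) / (2) = 76.000


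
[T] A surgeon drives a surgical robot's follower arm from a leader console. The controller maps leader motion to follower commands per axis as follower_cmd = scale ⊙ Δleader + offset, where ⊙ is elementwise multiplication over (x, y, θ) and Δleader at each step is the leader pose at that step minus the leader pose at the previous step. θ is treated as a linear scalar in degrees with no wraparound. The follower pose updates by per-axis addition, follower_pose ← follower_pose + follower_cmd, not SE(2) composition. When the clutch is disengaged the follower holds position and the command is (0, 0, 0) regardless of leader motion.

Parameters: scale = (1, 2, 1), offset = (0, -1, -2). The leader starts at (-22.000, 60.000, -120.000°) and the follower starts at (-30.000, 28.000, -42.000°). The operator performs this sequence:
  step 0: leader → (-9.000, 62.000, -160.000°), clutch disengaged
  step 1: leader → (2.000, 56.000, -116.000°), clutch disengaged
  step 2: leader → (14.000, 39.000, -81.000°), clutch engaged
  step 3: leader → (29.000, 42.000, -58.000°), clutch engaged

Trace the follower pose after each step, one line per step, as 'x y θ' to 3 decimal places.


step 0: Δleader=(13.000, 2.000, -40.000°), disengaged; cmd=(0,0,0) → follower holds at (-30.000, 28.000, -42.000°)
step 1: Δleader=(11.000, -6.000, 44.000°), disengaged; cmd=(0,0,0) → follower holds at (-30.000, 28.000, -42.000°)
step 2: Δleader=(12.000, -17.000, 35.000°), engaged; cmd=(12.000, -35.000, 33.000°) → follower=(-18.000, -7.000, -9.000°)
step 3: Δleader=(15.000, 3.000, 23.000°), engaged; cmd=(15.000, 5.000, 21.000°) → follower=(-3.000, -2.000, 12.000°)

-30.000 28.000 -42.000
-30.000 28.000 -42.000
-18.000 -7.000 -9.000
-3.000 -2.000 12.000


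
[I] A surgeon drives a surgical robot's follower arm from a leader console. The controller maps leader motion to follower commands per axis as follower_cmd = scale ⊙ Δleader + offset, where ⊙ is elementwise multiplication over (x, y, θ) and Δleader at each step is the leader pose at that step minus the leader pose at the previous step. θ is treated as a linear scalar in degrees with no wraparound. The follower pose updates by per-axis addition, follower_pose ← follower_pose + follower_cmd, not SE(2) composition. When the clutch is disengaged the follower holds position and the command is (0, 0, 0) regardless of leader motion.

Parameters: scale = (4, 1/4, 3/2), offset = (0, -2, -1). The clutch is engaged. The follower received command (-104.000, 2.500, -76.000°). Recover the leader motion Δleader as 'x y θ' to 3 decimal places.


axis x: (-104.000 − 0) / (4) = -26.000
axis y: (2.500 − -2) / (1/4) = 18.000
axis θ: (-76.000 − -1) / (3/2) = -50.000

-26.000 18.000 -50.000


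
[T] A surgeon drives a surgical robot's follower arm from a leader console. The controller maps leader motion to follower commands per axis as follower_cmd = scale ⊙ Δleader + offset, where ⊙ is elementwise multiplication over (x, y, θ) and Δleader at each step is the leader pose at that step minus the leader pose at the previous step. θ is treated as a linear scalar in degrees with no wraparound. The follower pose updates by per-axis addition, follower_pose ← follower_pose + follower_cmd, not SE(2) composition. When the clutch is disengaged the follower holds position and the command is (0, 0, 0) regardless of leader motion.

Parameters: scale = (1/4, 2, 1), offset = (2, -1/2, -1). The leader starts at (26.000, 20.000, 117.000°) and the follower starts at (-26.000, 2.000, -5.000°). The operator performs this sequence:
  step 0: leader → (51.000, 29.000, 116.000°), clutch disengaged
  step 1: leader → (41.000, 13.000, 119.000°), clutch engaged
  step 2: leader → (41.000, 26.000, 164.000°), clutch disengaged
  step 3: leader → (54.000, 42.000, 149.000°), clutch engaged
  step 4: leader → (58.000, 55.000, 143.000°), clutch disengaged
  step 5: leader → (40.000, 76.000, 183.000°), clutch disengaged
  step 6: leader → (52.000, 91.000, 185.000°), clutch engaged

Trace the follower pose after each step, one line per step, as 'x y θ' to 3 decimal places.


-26.000 2.000 -5.000
-26.500 -30.500 -3.000
-26.500 -30.500 -3.000
-21.250 1.000 -19.000
-21.250 1.000 -19.000
-21.250 1.000 -19.000
-16.250 30.500 -18.000

step 0: Δleader=(25.000, 9.000, -1.000°), disengaged; cmd=(0,0,0) → follower holds at (-26.000, 2.000, -5.000°)
step 1: Δleader=(-10.000, -16.000, 3.000°), engaged; cmd=(-0.500, -32.500, 2.000°) → follower=(-26.500, -30.500, -3.000°)
step 2: Δleader=(0.000, 13.000, 45.000°), disengaged; cmd=(0,0,0) → follower holds at (-26.500, -30.500, -3.000°)
step 3: Δleader=(13.000, 16.000, -15.000°), engaged; cmd=(5.250, 31.500, -16.000°) → follower=(-21.250, 1.000, -19.000°)
step 4: Δleader=(4.000, 13.000, -6.000°), disengaged; cmd=(0,0,0) → follower holds at (-21.250, 1.000, -19.000°)
step 5: Δleader=(-18.000, 21.000, 40.000°), disengaged; cmd=(0,0,0) → follower holds at (-21.250, 1.000, -19.000°)
step 6: Δleader=(12.000, 15.000, 2.000°), engaged; cmd=(5.000, 29.500, 1.000°) → follower=(-16.250, 30.500, -18.000°)


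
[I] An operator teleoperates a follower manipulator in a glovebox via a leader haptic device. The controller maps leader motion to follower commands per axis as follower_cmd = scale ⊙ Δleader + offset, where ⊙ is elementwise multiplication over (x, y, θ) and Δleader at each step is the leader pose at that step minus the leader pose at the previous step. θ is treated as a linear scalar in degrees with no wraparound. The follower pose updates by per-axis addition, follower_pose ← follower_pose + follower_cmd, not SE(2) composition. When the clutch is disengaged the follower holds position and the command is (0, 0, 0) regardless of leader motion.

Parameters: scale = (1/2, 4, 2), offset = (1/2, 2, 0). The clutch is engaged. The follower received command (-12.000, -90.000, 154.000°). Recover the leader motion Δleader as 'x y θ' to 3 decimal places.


axis x: (-12.000 − 1/2) / (1/2) = -25.000
axis y: (-90.000 − 2) / (4) = -23.000
axis θ: (154.000 − 0) / (2) = 77.000

-25.000 -23.000 77.000


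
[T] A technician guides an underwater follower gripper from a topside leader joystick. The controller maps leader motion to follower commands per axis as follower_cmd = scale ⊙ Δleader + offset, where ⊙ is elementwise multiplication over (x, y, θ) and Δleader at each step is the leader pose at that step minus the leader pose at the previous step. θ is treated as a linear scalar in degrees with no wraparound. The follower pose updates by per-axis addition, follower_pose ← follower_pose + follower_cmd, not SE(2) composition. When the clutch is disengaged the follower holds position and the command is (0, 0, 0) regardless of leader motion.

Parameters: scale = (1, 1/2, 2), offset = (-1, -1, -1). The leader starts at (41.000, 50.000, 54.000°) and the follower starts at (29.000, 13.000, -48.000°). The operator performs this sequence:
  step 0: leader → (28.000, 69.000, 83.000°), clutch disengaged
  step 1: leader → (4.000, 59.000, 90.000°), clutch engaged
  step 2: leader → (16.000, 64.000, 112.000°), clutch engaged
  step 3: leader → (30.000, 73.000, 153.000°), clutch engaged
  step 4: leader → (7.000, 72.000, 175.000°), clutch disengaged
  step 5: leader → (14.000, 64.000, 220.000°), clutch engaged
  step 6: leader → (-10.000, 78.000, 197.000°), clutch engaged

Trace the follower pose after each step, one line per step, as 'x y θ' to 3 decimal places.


29.000 13.000 -48.000
4.000 7.000 -35.000
15.000 8.500 8.000
28.000 12.000 89.000
28.000 12.000 89.000
34.000 7.000 178.000
9.000 13.000 131.000

step 0: Δleader=(-13.000, 19.000, 29.000°), disengaged; cmd=(0,0,0) → follower holds at (29.000, 13.000, -48.000°)
step 1: Δleader=(-24.000, -10.000, 7.000°), engaged; cmd=(-25.000, -6.000, 13.000°) → follower=(4.000, 7.000, -35.000°)
step 2: Δleader=(12.000, 5.000, 22.000°), engaged; cmd=(11.000, 1.500, 43.000°) → follower=(15.000, 8.500, 8.000°)
step 3: Δleader=(14.000, 9.000, 41.000°), engaged; cmd=(13.000, 3.500, 81.000°) → follower=(28.000, 12.000, 89.000°)
step 4: Δleader=(-23.000, -1.000, 22.000°), disengaged; cmd=(0,0,0) → follower holds at (28.000, 12.000, 89.000°)
step 5: Δleader=(7.000, -8.000, 45.000°), engaged; cmd=(6.000, -5.000, 89.000°) → follower=(34.000, 7.000, 178.000°)
step 6: Δleader=(-24.000, 14.000, -23.000°), engaged; cmd=(-25.000, 6.000, -47.000°) → follower=(9.000, 13.000, 131.000°)


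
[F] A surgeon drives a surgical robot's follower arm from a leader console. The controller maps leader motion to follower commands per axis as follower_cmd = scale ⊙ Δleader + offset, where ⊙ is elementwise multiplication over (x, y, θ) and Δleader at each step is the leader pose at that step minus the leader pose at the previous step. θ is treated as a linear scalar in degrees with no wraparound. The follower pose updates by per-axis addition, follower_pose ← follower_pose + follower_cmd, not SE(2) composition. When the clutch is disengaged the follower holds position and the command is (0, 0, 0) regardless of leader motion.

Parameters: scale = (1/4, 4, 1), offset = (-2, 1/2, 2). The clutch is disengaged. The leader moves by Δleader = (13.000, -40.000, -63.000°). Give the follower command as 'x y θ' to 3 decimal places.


0.000 0.000 0.000

clutch disengaged → follower holds; cmd = (0, 0, 0)


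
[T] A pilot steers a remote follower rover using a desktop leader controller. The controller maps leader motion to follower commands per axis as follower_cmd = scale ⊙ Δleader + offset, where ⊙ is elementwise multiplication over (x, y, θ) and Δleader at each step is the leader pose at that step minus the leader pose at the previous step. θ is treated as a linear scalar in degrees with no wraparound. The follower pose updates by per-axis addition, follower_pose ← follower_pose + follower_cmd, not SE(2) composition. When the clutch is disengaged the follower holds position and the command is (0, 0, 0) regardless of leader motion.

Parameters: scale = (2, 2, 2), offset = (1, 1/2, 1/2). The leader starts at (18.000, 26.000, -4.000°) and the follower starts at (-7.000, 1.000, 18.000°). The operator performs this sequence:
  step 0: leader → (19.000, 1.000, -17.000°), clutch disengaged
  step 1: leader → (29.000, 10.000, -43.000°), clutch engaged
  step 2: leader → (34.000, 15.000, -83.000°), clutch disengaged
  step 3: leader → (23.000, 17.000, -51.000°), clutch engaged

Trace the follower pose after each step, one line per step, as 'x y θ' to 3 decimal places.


-7.000 1.000 18.000
14.000 19.500 -33.500
14.000 19.500 -33.500
-7.000 24.000 31.000

step 0: Δleader=(1.000, -25.000, -13.000°), disengaged; cmd=(0,0,0) → follower holds at (-7.000, 1.000, 18.000°)
step 1: Δleader=(10.000, 9.000, -26.000°), engaged; cmd=(21.000, 18.500, -51.500°) → follower=(14.000, 19.500, -33.500°)
step 2: Δleader=(5.000, 5.000, -40.000°), disengaged; cmd=(0,0,0) → follower holds at (14.000, 19.500, -33.500°)
step 3: Δleader=(-11.000, 2.000, 32.000°), engaged; cmd=(-21.000, 4.500, 64.500°) → follower=(-7.000, 24.000, 31.000°)


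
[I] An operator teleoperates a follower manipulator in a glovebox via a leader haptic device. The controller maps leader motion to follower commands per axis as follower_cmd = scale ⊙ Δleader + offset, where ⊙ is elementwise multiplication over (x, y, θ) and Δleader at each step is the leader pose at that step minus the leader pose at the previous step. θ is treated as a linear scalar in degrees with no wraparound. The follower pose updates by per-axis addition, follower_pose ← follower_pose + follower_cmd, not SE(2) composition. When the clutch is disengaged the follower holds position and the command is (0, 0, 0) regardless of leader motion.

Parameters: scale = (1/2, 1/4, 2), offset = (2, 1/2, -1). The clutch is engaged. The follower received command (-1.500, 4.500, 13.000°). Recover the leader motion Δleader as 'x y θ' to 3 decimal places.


-7.000 16.000 7.000

axis x: (-1.500 − 2) / (1/2) = -7.000
axis y: (4.500 − 1/2) / (1/4) = 16.000
axis θ: (13.000 − -1) / (2) = 7.000


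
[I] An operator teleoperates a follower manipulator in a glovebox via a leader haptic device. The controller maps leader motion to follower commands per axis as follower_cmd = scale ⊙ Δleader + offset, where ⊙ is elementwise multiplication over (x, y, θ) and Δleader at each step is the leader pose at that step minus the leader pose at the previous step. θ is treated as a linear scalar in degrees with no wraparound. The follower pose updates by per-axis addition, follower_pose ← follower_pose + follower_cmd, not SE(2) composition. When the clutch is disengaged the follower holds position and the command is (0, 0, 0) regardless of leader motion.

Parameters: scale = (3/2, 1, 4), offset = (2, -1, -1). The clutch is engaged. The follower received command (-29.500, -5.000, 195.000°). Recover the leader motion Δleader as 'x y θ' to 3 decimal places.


axis x: (-29.500 − 2) / (3/2) = -21.000
axis y: (-5.000 − -1) / (1) = -4.000
axis θ: (195.000 − -1) / (4) = 49.000

-21.000 -4.000 49.000


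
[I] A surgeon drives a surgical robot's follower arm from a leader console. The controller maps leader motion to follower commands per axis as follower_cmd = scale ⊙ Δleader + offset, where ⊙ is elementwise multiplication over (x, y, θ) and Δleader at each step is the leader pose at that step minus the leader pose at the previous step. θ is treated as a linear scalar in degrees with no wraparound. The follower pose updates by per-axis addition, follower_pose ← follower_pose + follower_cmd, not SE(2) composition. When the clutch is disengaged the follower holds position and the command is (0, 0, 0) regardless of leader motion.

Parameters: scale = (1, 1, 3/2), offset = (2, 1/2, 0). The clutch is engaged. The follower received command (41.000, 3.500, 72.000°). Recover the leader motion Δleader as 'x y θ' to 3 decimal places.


axis x: (41.000 − 2) / (1) = 39.000
axis y: (3.500 − 1/2) / (1) = 3.000
axis θ: (72.000 − 0) / (3/2) = 48.000

39.000 3.000 48.000


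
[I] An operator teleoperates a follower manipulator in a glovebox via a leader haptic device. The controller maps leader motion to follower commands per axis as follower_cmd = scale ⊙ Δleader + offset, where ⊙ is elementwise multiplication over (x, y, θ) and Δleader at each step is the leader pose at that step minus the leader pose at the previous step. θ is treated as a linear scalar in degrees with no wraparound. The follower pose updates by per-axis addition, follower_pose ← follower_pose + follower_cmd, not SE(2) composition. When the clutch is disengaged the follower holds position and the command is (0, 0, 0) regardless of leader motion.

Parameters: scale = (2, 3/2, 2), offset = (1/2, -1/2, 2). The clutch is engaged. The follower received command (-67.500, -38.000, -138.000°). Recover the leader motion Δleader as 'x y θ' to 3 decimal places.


axis x: (-67.500 − 1/2) / (2) = -34.000
axis y: (-38.000 − -1/2) / (3/2) = -25.000
axis θ: (-138.000 − 2) / (2) = -70.000

-34.000 -25.000 -70.000


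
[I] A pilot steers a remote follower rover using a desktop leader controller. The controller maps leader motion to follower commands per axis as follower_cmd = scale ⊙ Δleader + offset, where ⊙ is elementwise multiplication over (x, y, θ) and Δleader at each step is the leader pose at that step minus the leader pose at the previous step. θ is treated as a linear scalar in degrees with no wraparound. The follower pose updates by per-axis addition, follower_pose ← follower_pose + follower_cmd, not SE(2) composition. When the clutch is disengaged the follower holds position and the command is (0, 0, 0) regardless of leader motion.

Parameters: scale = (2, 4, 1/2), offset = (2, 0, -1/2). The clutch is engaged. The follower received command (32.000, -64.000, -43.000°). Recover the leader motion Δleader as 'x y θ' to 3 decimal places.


15.000 -16.000 -85.000

axis x: (32.000 − 2) / (2) = 15.000
axis y: (-64.000 − 0) / (4) = -16.000
axis θ: (-43.000 − -1/2) / (1/2) = -85.000


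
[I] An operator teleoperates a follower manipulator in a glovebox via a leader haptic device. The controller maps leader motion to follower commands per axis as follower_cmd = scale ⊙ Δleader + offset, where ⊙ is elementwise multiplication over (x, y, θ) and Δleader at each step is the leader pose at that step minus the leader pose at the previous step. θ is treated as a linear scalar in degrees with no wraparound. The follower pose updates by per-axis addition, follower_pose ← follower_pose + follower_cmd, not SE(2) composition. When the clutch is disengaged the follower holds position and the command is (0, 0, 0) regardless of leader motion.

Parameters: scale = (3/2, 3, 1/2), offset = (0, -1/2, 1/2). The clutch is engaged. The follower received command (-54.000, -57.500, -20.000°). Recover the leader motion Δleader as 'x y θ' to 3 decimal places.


axis x: (-54.000 − 0) / (3/2) = -36.000
axis y: (-57.500 − -1/2) / (3) = -19.000
axis θ: (-20.000 − 1/2) / (1/2) = -41.000

-36.000 -19.000 -41.000


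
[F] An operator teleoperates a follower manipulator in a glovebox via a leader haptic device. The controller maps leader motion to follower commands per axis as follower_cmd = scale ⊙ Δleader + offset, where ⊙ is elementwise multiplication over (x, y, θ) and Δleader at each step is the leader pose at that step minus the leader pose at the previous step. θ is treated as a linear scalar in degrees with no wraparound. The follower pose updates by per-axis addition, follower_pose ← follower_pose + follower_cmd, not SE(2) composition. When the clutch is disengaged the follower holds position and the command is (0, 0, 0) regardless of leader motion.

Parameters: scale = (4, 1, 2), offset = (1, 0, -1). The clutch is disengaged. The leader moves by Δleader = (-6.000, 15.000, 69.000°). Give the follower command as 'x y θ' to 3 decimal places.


clutch disengaged → follower holds; cmd = (0, 0, 0)

0.000 0.000 0.000


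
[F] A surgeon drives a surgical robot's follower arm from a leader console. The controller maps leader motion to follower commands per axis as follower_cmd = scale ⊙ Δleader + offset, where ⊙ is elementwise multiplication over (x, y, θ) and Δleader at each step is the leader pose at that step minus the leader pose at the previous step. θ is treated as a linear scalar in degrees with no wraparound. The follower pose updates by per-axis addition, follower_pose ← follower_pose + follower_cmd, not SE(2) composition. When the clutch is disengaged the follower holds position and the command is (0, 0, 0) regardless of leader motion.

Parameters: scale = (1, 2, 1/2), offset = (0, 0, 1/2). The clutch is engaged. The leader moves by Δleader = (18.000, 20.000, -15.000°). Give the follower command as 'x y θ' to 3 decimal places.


18.000 40.000 -7.000

axis x: 1·18.000 + 0 = 18.000
axis y: 2·20.000 + 0 = 40.000
axis θ: 1/2·-15.000 + 1/2 = -7.000


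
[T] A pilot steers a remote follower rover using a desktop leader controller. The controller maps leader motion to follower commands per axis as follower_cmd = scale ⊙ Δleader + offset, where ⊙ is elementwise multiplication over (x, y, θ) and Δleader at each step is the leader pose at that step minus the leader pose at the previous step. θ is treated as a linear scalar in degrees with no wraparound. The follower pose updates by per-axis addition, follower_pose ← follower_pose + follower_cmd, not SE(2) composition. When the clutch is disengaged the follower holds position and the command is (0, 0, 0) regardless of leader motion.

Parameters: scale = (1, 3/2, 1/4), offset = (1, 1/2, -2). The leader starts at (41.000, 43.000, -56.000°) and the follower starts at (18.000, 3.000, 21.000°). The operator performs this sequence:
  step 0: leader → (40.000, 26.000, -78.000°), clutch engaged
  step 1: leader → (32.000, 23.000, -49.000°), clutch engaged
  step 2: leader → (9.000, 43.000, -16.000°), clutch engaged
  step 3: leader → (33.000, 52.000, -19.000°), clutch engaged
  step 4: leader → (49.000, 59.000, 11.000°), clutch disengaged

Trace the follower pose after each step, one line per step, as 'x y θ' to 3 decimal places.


18.000 -22.000 13.500
11.000 -26.000 18.750
-11.000 4.500 25.000
14.000 18.500 22.250
14.000 18.500 22.250

step 0: Δleader=(-1.000, -17.000, -22.000°), engaged; cmd=(0.000, -25.000, -7.500°) → follower=(18.000, -22.000, 13.500°)
step 1: Δleader=(-8.000, -3.000, 29.000°), engaged; cmd=(-7.000, -4.000, 5.250°) → follower=(11.000, -26.000, 18.750°)
step 2: Δleader=(-23.000, 20.000, 33.000°), engaged; cmd=(-22.000, 30.500, 6.250°) → follower=(-11.000, 4.500, 25.000°)
step 3: Δleader=(24.000, 9.000, -3.000°), engaged; cmd=(25.000, 14.000, -2.750°) → follower=(14.000, 18.500, 22.250°)
step 4: Δleader=(16.000, 7.000, 30.000°), disengaged; cmd=(0,0,0) → follower holds at (14.000, 18.500, 22.250°)
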